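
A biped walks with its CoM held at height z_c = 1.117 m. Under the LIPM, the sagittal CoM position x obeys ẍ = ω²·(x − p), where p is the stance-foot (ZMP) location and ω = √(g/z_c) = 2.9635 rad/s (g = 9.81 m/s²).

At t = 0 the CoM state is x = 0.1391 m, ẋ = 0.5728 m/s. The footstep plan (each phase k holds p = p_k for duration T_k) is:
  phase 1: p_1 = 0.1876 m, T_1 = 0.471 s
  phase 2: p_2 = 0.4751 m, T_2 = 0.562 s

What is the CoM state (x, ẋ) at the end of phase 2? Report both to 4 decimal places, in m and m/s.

phase 1: p=0.1876, T=0.471, ωT=1.395808, cosh=2.142935, sinh=1.895303; start (x,ẋ)=(0.139100, 0.572800) → end (x,ẋ)=(0.450001, 0.955062)
phase 2: p=0.4751, T=0.562, ωT=1.665487, cosh=2.738673, sinh=2.549575; start (x,ẋ)=(0.450001, 0.955062) → end (x,ẋ)=(1.228027, 2.425964)

x = 1.2280, ẋ = 2.4260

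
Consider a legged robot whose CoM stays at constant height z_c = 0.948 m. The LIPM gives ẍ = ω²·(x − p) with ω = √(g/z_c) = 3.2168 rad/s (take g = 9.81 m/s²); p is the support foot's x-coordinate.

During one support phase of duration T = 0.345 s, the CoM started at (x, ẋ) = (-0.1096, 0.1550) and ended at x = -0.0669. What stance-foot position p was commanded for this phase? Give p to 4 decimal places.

ωT = 3.2168·0.345 = 1.109796; cosh(ωT) = 1.681683, sinh(ωT) = 1.352057
x(T) = p + (x₀−p)·cosh(ωT) + (ẋ₀/ω)·sinh(ωT) ⇒ p·(1 − cosh) = x(T) − x₀·cosh − (ẋ₀/ω)·sinh
numerator   = -0.0669 − (-0.1096)·1.681683 − (0.1550/3.2168)·1.352057 = 0.052264
denominator = 1 − 1.681683 = -0.681683
p = 0.052264 / -0.681683 = -0.0767

p = -0.0767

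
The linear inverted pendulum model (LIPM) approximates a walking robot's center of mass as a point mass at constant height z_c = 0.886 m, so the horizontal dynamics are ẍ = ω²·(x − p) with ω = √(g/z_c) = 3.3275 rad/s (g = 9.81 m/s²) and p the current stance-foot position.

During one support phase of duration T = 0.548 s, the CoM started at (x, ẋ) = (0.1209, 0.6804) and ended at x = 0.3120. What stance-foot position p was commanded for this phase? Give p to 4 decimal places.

p = 0.3164

ωT = 3.3275·0.548 = 1.823470; cosh(ωT) = 3.177388, sinh(ωT) = 3.015924
x(T) = p + (x₀−p)·cosh(ωT) + (ẋ₀/ω)·sinh(ωT) ⇒ p·(1 − cosh) = x(T) − x₀·cosh − (ẋ₀/ω)·sinh
numerator   = 0.3120 − (0.1209)·3.177388 − (0.6804/3.3275)·3.015924 = -0.688836
denominator = 1 − 3.177388 = -2.177388
p = -0.688836 / -2.177388 = 0.3164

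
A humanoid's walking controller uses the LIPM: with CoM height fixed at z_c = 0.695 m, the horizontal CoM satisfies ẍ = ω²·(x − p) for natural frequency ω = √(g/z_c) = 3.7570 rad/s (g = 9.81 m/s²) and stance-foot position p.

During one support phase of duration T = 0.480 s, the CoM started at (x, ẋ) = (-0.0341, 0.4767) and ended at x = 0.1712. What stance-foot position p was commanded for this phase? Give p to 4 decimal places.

ωT = 3.7570·0.480 = 1.803360; cosh(ωT) = 3.117376, sinh(ωT) = 2.952632
x(T) = p + (x₀−p)·cosh(ωT) + (ẋ₀/ω)·sinh(ωT) ⇒ p·(1 − cosh) = x(T) − x₀·cosh − (ẋ₀/ω)·sinh
numerator   = 0.1712 − (-0.0341)·3.117376 − (0.4767/3.7570)·2.952632 = -0.097137
denominator = 1 − 3.117376 = -2.117376
p = -0.097137 / -2.117376 = 0.0459

p = 0.0459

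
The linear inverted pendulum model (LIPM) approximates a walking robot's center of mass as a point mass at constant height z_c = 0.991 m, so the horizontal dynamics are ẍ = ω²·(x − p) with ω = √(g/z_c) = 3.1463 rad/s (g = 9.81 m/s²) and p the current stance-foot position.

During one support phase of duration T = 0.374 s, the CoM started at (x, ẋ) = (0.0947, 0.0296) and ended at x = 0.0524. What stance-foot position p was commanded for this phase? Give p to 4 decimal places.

p = 0.1670

ωT = 3.1463·0.374 = 1.176716; cosh(ωT) = 1.775997, sinh(ωT) = 1.467708
x(T) = p + (x₀−p)·cosh(ωT) + (ẋ₀/ω)·sinh(ωT) ⇒ p·(1 − cosh) = x(T) − x₀·cosh − (ẋ₀/ω)·sinh
numerator   = 0.0524 − (0.0947)·1.775997 − (0.0296/3.1463)·1.467708 = -0.129595
denominator = 1 − 1.775997 = -0.775997
p = -0.129595 / -0.775997 = 0.1670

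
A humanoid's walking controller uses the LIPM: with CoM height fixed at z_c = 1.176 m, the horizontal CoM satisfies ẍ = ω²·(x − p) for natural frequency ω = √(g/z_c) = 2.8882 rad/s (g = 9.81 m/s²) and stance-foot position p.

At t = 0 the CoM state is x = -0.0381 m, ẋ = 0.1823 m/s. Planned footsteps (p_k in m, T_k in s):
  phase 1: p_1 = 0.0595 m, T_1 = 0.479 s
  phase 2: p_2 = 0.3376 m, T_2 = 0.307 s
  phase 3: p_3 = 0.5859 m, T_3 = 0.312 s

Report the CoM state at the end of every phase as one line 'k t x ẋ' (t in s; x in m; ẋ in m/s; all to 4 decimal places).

phase 1: p=0.0595, T=0.479, ωT=1.383448, cosh=2.119671, sinh=1.868959; start (x,ẋ)=(-0.038100, 0.182300) → end (x,ẋ)=(-0.029413, -0.140422)
phase 2: p=0.3376, T=0.307, ωT=0.886677, cosh=1.419537, sinh=1.007515; start (x,ẋ)=(-0.029413, -0.140422) → end (x,ẋ)=(-0.232373, -1.267307)
phase 3: p=0.5859, T=0.312, ωT=0.901118, cosh=1.434235, sinh=1.028120; start (x,ẋ)=(-0.232373, -1.267307) → end (x,ẋ)=(-1.038823, -4.247412)

1 0.4790 -0.0294 -0.1404
2 0.7860 -0.2324 -1.2673
3 1.0980 -1.0388 -4.2474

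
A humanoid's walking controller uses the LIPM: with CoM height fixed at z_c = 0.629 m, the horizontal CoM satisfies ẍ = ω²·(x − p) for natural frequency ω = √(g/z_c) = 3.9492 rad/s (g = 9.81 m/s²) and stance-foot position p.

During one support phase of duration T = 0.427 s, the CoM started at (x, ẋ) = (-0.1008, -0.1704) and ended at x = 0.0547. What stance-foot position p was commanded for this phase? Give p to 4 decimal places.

ωT = 3.9492·0.427 = 1.686308; cosh(ωT) = 2.792356, sinh(ωT) = 2.607155
x(T) = p + (x₀−p)·cosh(ωT) + (ẋ₀/ω)·sinh(ωT) ⇒ p·(1 − cosh) = x(T) − x₀·cosh − (ẋ₀/ω)·sinh
numerator   = 0.0547 − (-0.1008)·2.792356 − (-0.1704/3.9492)·2.607155 = 0.448663
denominator = 1 − 2.792356 = -1.792356
p = 0.448663 / -1.792356 = -0.2503

p = -0.2503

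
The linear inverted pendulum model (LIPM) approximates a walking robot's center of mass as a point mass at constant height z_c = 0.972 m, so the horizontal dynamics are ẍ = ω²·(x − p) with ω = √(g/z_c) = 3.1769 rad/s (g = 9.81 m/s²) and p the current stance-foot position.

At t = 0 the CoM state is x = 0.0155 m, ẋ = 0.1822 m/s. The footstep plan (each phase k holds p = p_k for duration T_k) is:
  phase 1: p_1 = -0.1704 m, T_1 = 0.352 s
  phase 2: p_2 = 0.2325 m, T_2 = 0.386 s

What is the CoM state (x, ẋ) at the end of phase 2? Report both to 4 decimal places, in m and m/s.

x = 0.7613, ẋ = 2.0163

phase 1: p=-0.1704, T=0.352, ωT=1.118269, cosh=1.693199, sinh=1.366354; start (x,ẋ)=(0.015500, 0.182200) → end (x,ẋ)=(0.222728, 1.115450)
phase 2: p=0.2325, T=0.386, ωT=1.226283, cosh=1.850959, sinh=1.557578; start (x,ẋ)=(0.222728, 1.115450) → end (x,ẋ)=(0.761298, 2.016299)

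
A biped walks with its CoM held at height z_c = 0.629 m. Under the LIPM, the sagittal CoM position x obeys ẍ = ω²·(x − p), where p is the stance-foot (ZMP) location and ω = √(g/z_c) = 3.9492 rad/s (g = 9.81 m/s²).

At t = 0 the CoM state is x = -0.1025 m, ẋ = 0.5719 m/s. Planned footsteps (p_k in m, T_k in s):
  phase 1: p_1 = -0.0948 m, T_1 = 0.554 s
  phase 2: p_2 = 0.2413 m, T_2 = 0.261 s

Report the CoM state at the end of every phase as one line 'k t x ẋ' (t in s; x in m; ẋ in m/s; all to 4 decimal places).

phase 1: p=-0.0948, T=0.554, ωT=2.187857, cosh=4.514120, sinh=4.401963; start (x,ẋ)=(-0.102500, 0.571900) → end (x,ẋ)=(0.507908, 2.447767)
phase 2: p=0.2413, T=0.261, ωT=1.030741, cosh=1.579943, sinh=1.223200; start (x,ẋ)=(0.507908, 2.447767) → end (x,ẋ)=(1.420681, 5.155223)

1 0.5540 0.5079 2.4478
2 0.8150 1.4207 5.1552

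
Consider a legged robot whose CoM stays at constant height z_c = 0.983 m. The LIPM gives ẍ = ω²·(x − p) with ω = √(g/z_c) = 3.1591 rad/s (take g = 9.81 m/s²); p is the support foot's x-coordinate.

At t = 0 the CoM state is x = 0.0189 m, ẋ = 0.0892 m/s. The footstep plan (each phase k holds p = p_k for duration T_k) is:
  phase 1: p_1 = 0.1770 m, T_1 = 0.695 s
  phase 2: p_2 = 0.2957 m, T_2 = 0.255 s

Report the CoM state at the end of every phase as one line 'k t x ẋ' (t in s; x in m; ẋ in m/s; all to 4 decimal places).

1 0.6950 -0.4168 -1.8103
2 0.9500 -1.1740 -4.4460

phase 1: p=0.1770, T=0.695, ωT=2.195574, cosh=4.548228, sinh=4.436933; start (x,ẋ)=(0.018900, 0.089200) → end (x,ẋ)=(-0.416794, -1.810341)
phase 2: p=0.2957, T=0.255, ωT=0.805570, cosh=1.342403, sinh=0.895570; start (x,ẋ)=(-0.416794, -1.810341) → end (x,ẋ)=(-1.173966, -4.445992)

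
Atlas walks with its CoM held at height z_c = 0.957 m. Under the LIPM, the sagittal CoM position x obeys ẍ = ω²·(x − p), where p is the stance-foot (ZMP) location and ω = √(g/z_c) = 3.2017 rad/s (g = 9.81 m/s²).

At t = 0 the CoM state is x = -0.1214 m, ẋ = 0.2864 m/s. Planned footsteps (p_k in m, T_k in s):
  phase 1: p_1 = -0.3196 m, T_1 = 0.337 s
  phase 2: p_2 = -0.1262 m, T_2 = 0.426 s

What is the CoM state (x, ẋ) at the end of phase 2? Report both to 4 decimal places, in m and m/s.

phase 1: p=-0.3196, T=0.337, ωT=1.078973, cosh=1.640801, sinh=1.300856; start (x,ẋ)=(-0.121400, 0.286400) → end (x,ẋ)=(0.121971, 1.295419)
phase 2: p=-0.1262, T=0.426, ωT=1.363924, cosh=2.083584, sinh=1.827929; start (x,ẋ)=(0.121971, 1.295419) → end (x,ẋ)=(1.130472, 4.151532)

x = 1.1305, ẋ = 4.1515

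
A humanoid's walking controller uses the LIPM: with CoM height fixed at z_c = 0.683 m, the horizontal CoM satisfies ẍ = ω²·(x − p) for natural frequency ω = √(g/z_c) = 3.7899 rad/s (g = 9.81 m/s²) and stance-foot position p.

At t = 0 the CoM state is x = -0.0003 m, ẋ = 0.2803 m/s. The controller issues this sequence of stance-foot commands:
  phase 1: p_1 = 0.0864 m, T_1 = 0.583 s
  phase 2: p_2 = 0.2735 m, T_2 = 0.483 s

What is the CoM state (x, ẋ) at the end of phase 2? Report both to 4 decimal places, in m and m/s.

x = -0.6884, ẋ = -3.5211

phase 1: p=0.0864, T=0.583, ωT=2.209512, cosh=4.610510, sinh=4.500756; start (x,ẋ)=(-0.000300, 0.280300) → end (x,ẋ)=(0.019543, -0.186552)
phase 2: p=0.2735, T=0.483, ωT=1.830522, cosh=3.198735, sinh=3.038405; start (x,ẋ)=(0.019543, -0.186552) → end (x,ẋ)=(-0.688400, -3.521103)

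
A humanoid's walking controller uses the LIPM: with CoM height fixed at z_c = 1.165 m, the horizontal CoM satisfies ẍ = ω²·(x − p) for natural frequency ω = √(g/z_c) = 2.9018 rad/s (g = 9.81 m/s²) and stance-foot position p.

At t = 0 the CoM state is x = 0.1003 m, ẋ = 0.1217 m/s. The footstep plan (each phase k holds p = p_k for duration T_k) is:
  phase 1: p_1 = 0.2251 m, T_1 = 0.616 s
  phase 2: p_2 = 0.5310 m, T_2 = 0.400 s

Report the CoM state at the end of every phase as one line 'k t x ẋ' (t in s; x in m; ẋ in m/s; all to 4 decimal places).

phase 1: p=0.2251, T=0.616, ωT=1.787509, cosh=3.070963, sinh=2.903587; start (x,ẋ)=(0.100300, 0.121700) → end (x,ẋ)=(-0.036381, -0.677782)
phase 2: p=0.5310, T=0.400, ωT=1.160720, cosh=1.752746, sinh=1.439485; start (x,ẋ)=(-0.036381, -0.677782) → end (x,ẋ)=(-0.799700, -3.557987)

1 0.6160 -0.0364 -0.6778
2 1.0160 -0.7997 -3.5580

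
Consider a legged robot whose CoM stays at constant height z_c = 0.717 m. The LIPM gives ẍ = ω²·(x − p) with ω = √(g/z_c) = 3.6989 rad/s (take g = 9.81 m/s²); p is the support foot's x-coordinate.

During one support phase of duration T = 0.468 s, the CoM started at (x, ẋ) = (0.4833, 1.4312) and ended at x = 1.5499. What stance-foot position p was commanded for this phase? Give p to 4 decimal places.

ωT = 3.6989·0.468 = 1.731085; cosh(ωT) = 2.911935, sinh(ωT) = 2.734843
x(T) = p + (x₀−p)·cosh(ωT) + (ẋ₀/ω)·sinh(ωT) ⇒ p·(1 − cosh) = x(T) − x₀·cosh − (ẋ₀/ω)·sinh
numerator   = 1.5499 − (0.4833)·2.911935 − (1.4312/3.6989)·2.734843 = -0.915620
denominator = 1 − 2.911935 = -1.911935
p = -0.915620 / -1.911935 = 0.4789

p = 0.4789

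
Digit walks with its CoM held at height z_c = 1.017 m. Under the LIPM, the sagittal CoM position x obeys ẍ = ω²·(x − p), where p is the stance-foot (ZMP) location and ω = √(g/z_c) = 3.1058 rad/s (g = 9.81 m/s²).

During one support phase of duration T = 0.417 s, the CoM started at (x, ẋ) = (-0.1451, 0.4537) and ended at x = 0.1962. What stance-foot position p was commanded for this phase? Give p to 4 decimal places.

p = -0.2434

ωT = 3.1058·0.417 = 1.295119; cosh(ωT) = 1.962647, sinh(ωT) = 1.688782
x(T) = p + (x₀−p)·cosh(ωT) + (ẋ₀/ω)·sinh(ωT) ⇒ p·(1 − cosh) = x(T) − x₀·cosh − (ẋ₀/ω)·sinh
numerator   = 0.1962 − (-0.1451)·1.962647 − (0.4537/3.1058)·1.688782 = 0.234280
denominator = 1 − 1.962647 = -0.962647
p = 0.234280 / -0.962647 = -0.2434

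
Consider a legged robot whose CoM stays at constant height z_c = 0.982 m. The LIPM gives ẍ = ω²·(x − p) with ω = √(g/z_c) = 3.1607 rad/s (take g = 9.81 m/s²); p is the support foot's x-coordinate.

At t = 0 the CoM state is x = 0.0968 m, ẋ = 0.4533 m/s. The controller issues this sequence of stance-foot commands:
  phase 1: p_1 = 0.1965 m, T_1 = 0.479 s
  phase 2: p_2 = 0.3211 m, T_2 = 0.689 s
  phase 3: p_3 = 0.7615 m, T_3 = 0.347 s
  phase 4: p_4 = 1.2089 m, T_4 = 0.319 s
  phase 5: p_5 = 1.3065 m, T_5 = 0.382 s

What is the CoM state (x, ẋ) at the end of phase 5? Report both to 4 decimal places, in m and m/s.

phase 1: p=0.1965, T=0.479, ωT=1.513975, cosh=2.382398, sinh=2.162364; start (x,ẋ)=(0.096800, 0.453300) → end (x,ẋ)=(0.269096, 0.398533)
phase 2: p=0.3211, T=0.689, ωT=2.177722, cosh=4.469740, sinh=4.356440; start (x,ẋ)=(0.269096, 0.398533) → end (x,ẋ)=(0.637959, 1.065274)
phase 3: p=0.7615, T=0.347, ωT=1.096763, cosh=1.664204, sinh=1.330253; start (x,ẋ)=(0.637959, 1.065274) → end (x,ẋ)=(1.004249, 1.253403)
phase 4: p=1.2089, T=0.319, ωT=1.008263, cosh=1.552844, sinh=1.187992; start (x,ẋ)=(1.004249, 1.253403) → end (x,ẋ)=(1.362217, 1.177897)
phase 5: p=1.3065, T=0.382, ωT=1.207387, cosh=1.821856, sinh=1.522879; start (x,ẋ)=(1.362217, 1.177897) → end (x,ẋ)=(1.975539, 2.414145)

x = 1.9755, ẋ = 2.4141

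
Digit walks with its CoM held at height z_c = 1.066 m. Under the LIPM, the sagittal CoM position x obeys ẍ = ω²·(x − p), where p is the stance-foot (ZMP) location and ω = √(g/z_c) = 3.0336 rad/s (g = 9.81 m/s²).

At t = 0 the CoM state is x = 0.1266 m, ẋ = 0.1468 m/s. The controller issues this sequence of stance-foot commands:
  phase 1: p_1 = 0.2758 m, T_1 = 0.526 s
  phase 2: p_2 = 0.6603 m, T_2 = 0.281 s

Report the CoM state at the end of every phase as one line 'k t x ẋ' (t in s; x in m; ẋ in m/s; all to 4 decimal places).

phase 1: p=0.2758, T=0.526, ωT=1.595674, cosh=2.567211, sinh=2.364439; start (x,ẋ)=(0.126600, 0.146800) → end (x,ẋ)=(0.007191, -0.693310)
phase 2: p=0.6603, T=0.281, ωT=0.852442, cosh=1.385869, sinh=0.959497; start (x,ẋ)=(0.007191, -0.693310) → end (x,ẋ)=(-0.464111, -2.861862)

1 0.5260 0.0072 -0.6933
2 0.8070 -0.4641 -2.8619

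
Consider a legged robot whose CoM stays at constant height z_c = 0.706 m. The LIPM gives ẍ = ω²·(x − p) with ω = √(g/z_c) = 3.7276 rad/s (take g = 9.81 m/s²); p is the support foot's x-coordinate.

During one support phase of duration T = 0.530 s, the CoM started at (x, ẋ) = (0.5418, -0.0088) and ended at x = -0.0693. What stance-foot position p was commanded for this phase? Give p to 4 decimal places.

ωT = 3.7276·0.530 = 1.975628; cosh(ωT) = 3.674911, sinh(ωT) = 3.536236
x(T) = p + (x₀−p)·cosh(ωT) + (ẋ₀/ω)·sinh(ωT) ⇒ p·(1 − cosh) = x(T) − x₀·cosh − (ẋ₀/ω)·sinh
numerator   = -0.0693 − (0.5418)·3.674911 − (-0.0088/3.7276)·3.536236 = -2.052018
denominator = 1 − 3.674911 = -2.674911
p = -2.052018 / -2.674911 = 0.7671

p = 0.7671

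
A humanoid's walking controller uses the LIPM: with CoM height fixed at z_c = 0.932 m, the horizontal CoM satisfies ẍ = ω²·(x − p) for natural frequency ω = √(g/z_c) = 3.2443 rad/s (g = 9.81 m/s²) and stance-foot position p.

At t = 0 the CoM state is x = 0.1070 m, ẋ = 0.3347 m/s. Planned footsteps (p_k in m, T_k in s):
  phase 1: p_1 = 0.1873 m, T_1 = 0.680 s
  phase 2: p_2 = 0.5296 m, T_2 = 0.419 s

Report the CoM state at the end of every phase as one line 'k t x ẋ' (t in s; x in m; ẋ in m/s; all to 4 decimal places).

phase 1: p=0.1873, T=0.680, ωT=2.206124, cosh=4.595289, sinh=4.485163; start (x,ẋ)=(0.107000, 0.334700) → end (x,ẋ)=(0.281013, 0.369581)
phase 2: p=0.5296, T=0.419, ωT=1.359362, cosh=2.075266, sinh=1.818441; start (x,ẋ)=(0.281013, 0.369581) → end (x,ẋ)=(0.220866, -0.699580)

1 0.6800 0.2810 0.3696
2 1.0990 0.2209 -0.6996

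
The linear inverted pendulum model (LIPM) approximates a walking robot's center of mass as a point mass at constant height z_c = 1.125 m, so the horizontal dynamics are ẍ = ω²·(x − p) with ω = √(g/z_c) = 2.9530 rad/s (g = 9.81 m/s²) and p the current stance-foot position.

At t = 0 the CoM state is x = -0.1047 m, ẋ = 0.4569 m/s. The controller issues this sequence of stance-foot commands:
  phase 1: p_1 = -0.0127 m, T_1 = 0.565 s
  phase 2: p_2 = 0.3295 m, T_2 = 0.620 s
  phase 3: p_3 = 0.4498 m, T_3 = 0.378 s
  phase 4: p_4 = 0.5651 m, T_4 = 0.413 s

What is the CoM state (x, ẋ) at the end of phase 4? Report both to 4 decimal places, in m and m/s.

phase 1: p=-0.0127, T=0.565, ωT=1.668445, cosh=2.746227, sinh=2.557687; start (x,ẋ)=(-0.104700, 0.456900) → end (x,ẋ)=(0.130383, 0.559889)
phase 2: p=0.3295, T=0.620, ωT=1.830860, cosh=3.199763, sinh=3.039487; start (x,ẋ)=(0.130383, 0.559889) → end (x,ẋ)=(0.268659, 0.004313)
phase 3: p=0.4498, T=0.378, ωT=1.116234, cosh=1.690422, sinh=1.362911; start (x,ẋ)=(0.268659, 0.004313) → end (x,ẋ)=(0.145586, -0.721744)
phase 4: p=0.5651, T=0.413, ωT=1.219589, cosh=1.840574, sinh=1.545222; start (x,ẋ)=(0.145586, -0.721744) → end (x,ẋ)=(-0.584715, -3.242684)

x = -0.5847, ẋ = -3.2427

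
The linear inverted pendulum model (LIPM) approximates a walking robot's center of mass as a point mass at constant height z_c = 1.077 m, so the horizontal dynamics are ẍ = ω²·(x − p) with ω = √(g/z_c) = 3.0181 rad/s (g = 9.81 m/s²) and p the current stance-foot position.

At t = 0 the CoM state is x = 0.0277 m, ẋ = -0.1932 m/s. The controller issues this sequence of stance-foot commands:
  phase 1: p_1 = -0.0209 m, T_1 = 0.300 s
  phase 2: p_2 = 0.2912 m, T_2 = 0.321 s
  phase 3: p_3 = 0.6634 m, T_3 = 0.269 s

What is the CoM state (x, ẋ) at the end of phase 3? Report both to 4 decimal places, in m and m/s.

phase 1: p=-0.0209, T=0.300, ωT=0.905430, cosh=1.438682, sinh=1.034314; start (x,ẋ)=(0.027700, -0.193200) → end (x,ẋ)=(-0.017190, -0.126241)
phase 2: p=0.2912, T=0.321, ωT=0.968810, cosh=1.507171, sinh=1.127637; start (x,ẋ)=(-0.017190, -0.126241) → end (x,ẋ)=(-0.220764, -1.239817)
phase 3: p=0.6634, T=0.269, ωT=0.811869, cosh=1.348070, sinh=0.904043; start (x,ẋ)=(-0.220764, -1.239817) → end (x,ẋ)=(-0.899890, -4.083794)

x = -0.8999, ẋ = -4.0838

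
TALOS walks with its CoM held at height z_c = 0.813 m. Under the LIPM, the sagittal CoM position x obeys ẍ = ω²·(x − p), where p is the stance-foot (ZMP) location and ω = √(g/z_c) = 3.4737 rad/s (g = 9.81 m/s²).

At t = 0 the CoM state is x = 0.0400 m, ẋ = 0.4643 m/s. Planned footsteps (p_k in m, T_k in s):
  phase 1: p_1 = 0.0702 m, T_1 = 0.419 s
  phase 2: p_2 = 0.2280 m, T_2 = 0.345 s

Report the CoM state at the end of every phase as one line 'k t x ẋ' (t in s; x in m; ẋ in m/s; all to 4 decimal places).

phase 1: p=0.0702, T=0.419, ωT=1.455480, cosh=2.259915, sinh=2.026627; start (x,ẋ)=(0.040000, 0.464300) → end (x,ẋ)=(0.272833, 0.836674)
phase 2: p=0.2280, T=0.345, ωT=1.198426, cosh=1.808283, sinh=1.506614; start (x,ẋ)=(0.272833, 0.836674) → end (x,ẋ)=(0.671952, 1.747575)

1 0.4190 0.2728 0.8367
2 0.7640 0.6720 1.7476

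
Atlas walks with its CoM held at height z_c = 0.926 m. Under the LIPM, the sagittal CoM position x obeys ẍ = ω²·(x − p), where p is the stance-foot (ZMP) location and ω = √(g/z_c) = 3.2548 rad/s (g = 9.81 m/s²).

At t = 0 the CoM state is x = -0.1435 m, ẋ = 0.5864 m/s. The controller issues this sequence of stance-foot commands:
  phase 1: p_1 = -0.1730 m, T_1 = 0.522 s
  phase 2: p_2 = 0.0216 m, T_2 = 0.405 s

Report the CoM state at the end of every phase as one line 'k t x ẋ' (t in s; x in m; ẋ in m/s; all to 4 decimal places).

1 0.5220 0.3865 1.9107
2 0.9270 1.7704 5.8856

phase 1: p=-0.1730, T=0.522, ωT=1.699006, cosh=2.825686, sinh=2.642821; start (x,ẋ)=(-0.143500, 0.586400) → end (x,ẋ)=(0.386501, 1.910737)
phase 2: p=0.0216, T=0.405, ωT=1.318194, cosh=2.002143, sinh=1.734524; start (x,ẋ)=(0.386501, 1.910737) → end (x,ẋ)=(1.770439, 5.885625)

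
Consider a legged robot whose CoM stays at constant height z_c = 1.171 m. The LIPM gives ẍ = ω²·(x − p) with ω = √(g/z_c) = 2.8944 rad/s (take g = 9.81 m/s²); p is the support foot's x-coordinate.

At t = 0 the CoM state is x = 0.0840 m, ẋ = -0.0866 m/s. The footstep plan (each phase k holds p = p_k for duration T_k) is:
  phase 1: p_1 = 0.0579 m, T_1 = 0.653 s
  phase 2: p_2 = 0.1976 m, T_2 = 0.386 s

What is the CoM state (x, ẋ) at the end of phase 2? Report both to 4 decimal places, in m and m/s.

phase 1: p=0.0579, T=0.653, ωT=1.890043, cosh=3.385360, sinh=3.234295; start (x,ẋ)=(0.084000, -0.086600) → end (x,ẋ)=(0.049488, -0.048841)
phase 2: p=0.1976, T=0.386, ωT=1.117238, cosh=1.691792, sinh=1.364610; start (x,ẋ)=(0.049488, -0.048841) → end (x,ẋ)=(-0.076001, -0.667630)

x = -0.0760, ẋ = -0.6676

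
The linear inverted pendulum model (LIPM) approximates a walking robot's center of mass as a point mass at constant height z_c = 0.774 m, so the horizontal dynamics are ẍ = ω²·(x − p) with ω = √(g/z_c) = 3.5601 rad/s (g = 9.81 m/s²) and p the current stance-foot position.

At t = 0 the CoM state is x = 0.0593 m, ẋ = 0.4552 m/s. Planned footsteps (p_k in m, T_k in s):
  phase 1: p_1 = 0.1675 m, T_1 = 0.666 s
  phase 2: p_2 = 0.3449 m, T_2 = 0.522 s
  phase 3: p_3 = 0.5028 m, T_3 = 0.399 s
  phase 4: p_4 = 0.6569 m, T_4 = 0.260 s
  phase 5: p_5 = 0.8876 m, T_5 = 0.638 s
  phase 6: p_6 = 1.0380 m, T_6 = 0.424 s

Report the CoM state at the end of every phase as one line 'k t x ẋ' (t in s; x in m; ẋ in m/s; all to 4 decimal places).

1 0.6660 0.2617 0.4140
2 1.1880 0.4356 0.4337
3 1.5870 0.5931 0.4840
4 1.8470 0.7083 0.4650
5 2.4850 0.6358 -0.7825
6 2.9090 -0.3892 -4.9373

phase 1: p=0.1675, T=0.666, ωT=2.371027, cosh=5.400882, sinh=5.307498; start (x,ẋ)=(0.059300, 0.455200) → end (x,ẋ)=(0.261750, 0.414019)
phase 2: p=0.3449, T=0.522, ωT=1.858372, cosh=3.284607, sinh=3.128681; start (x,ẋ)=(0.261750, 0.414019) → end (x,ẋ)=(0.435631, 0.433724)
phase 3: p=0.5028, T=0.399, ωT=1.420480, cosh=2.190352, sinh=1.948754; start (x,ẋ)=(0.435631, 0.433724) → end (x,ẋ)=(0.593090, 0.484003)
phase 4: p=0.6569, T=0.260, ωT=0.925626, cosh=1.459865, sinh=1.063582; start (x,ẋ)=(0.593090, 0.484003) → end (x,ẋ)=(0.708343, 0.464966)
phase 5: p=0.8876, T=0.638, ωT=2.271344, cosh=4.897795, sinh=4.794622; start (x,ẋ)=(0.708343, 0.464966) → end (x,ẋ)=(0.635834, -0.782497)
phase 6: p=1.0380, T=0.424, ωT=1.509482, cosh=2.372706, sinh=2.151682; start (x,ẋ)=(0.635834, -0.782497) → end (x,ẋ)=(-0.389154, -4.937308)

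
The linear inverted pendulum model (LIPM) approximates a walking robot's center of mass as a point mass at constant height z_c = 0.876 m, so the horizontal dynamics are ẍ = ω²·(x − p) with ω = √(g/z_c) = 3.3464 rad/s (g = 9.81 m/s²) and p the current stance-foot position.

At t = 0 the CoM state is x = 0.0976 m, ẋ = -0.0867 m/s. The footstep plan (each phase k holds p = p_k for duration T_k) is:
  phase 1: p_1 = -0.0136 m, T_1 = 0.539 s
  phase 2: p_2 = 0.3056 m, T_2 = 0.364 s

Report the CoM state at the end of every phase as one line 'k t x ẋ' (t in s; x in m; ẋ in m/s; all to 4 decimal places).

1 0.5390 0.2566 0.8288
2 0.9030 0.5976 1.2708

phase 1: p=-0.0136, T=0.539, ωT=1.803710, cosh=3.118409, sinh=2.953722; start (x,ẋ)=(0.097600, -0.086700) → end (x,ẋ)=(0.256641, 0.828772)
phase 2: p=0.3056, T=0.364, ωT=1.218090, cosh=1.838259, sinh=1.542464; start (x,ẋ)=(0.256641, 0.828772) → end (x,ẋ)=(0.597608, 1.270784)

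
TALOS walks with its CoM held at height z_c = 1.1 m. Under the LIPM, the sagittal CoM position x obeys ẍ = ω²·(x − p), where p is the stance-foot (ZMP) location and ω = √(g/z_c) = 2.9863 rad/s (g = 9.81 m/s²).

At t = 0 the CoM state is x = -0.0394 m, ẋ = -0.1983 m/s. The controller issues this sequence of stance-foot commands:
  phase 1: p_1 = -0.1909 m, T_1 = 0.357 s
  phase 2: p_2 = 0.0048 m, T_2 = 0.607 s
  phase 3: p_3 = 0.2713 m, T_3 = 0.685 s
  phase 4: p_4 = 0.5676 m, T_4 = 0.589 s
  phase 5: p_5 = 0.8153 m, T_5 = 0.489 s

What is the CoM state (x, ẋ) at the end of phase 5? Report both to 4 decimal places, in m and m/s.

x = 1.2395, ẋ = 1.4782

phase 1: p=-0.1909, T=0.357, ωT=1.066109, cosh=1.624202, sinh=1.279856; start (x,ẋ)=(-0.039400, -0.198300) → end (x,ẋ)=(-0.029820, 0.256959)
phase 2: p=0.0048, T=0.607, ωT=1.812684, cosh=3.145043, sinh=2.981828; start (x,ẋ)=(-0.029820, 0.256959) → end (x,ẋ)=(0.152493, 0.499869)
phase 3: p=0.2713, T=0.685, ωT=2.045616, cosh=3.931609, sinh=3.802308; start (x,ẋ)=(0.152493, 0.499869) → end (x,ẋ)=(0.440654, 0.616251)
phase 4: p=0.5676, T=0.589, ωT=1.758931, cosh=2.989227, sinh=2.816998; start (x,ẋ)=(0.440654, 0.616251) → end (x,ẋ)=(0.769445, 0.774197)
phase 5: p=0.8153, T=0.489, ωT=1.460301, cosh=2.269710, sinh=2.037544; start (x,ẋ)=(0.769445, 0.774197) → end (x,ẋ)=(1.239455, 1.478188)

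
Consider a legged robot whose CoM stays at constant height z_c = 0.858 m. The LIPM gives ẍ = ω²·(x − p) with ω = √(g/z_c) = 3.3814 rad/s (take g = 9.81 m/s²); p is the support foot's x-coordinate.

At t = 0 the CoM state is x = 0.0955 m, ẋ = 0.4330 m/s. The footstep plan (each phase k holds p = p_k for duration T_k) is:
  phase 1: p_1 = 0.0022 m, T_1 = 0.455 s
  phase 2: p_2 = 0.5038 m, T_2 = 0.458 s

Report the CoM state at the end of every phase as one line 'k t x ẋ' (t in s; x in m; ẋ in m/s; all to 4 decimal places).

phase 1: p=0.0022, T=0.455, ωT=1.538537, cosh=2.436233, sinh=2.221538; start (x,ẋ)=(0.095500, 0.433000) → end (x,ẋ)=(0.513976, 1.755750)
phase 2: p=0.5038, T=0.458, ωT=1.548681, cosh=2.458894, sinh=2.246366; start (x,ẋ)=(0.513976, 1.755750) → end (x,ẋ)=(1.695220, 4.394501)

1 0.4550 0.5140 1.7557
2 0.9130 1.6952 4.3945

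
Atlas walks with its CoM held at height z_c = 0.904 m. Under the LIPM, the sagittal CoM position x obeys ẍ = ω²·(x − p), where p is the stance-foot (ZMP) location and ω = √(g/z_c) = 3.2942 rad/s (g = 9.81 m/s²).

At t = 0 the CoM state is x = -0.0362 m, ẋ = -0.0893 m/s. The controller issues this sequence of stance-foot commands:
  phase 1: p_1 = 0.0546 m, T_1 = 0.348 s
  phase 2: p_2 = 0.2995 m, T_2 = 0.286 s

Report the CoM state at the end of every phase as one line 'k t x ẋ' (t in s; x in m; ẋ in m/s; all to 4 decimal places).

phase 1: p=0.0546, T=0.348, ωT=1.146382, cosh=1.732285, sinh=1.414501; start (x,ẋ)=(-0.036200, -0.089300) → end (x,ẋ)=(-0.141036, -0.577789)
phase 2: p=0.2995, T=0.286, ωT=0.942141, cosh=1.477631, sinh=1.087838; start (x,ẋ)=(-0.141036, -0.577789) → end (x,ẋ)=(-0.542252, -2.432445)

1 0.3480 -0.1410 -0.5778
2 0.6340 -0.5423 -2.4324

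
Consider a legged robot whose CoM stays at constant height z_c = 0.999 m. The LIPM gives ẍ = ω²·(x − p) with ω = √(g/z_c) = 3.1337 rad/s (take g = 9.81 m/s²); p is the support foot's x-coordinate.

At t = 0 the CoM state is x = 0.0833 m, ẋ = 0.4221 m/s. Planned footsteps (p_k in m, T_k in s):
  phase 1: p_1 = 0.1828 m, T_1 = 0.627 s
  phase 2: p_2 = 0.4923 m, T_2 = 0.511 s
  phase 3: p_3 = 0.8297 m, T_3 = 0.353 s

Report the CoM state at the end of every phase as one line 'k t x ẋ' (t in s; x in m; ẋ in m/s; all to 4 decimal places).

1 0.6270 0.2919 0.4449
2 1.1380 0.3129 -0.3458
3 1.4910 -0.1854 -2.7596

phase 1: p=0.1828, T=0.627, ωT=1.964830, cosh=3.636939, sinh=3.496760; start (x,ẋ)=(0.083300, 0.422100) → end (x,ẋ)=(0.291928, 0.444851)
phase 2: p=0.4923, T=0.511, ωT=1.601321, cosh=2.580604, sinh=2.378974; start (x,ẋ)=(0.291928, 0.444851) → end (x,ẋ)=(0.312931, -0.345789)
phase 3: p=0.8297, T=0.353, ωT=1.106196, cosh=1.676826, sinh=1.346011; start (x,ẋ)=(0.312931, -0.345789) → end (x,ẋ)=(-0.185358, -2.759559)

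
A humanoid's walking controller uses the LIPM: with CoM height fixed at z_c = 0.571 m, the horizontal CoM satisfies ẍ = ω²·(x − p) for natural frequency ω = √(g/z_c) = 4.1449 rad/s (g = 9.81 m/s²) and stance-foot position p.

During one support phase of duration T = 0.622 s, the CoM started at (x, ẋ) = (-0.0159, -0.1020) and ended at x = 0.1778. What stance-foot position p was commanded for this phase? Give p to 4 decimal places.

ωT = 4.1449·0.622 = 2.578128; cosh(ωT) = 6.624185, sinh(ωT) = 6.548269
x(T) = p + (x₀−p)·cosh(ωT) + (ẋ₀/ω)·sinh(ωT) ⇒ p·(1 − cosh) = x(T) − x₀·cosh − (ẋ₀/ω)·sinh
numerator   = 0.1778 − (-0.0159)·6.624185 − (-0.1020/4.1449)·6.548269 = 0.444268
denominator = 1 − 6.624185 = -5.624185
p = 0.444268 / -5.624185 = -0.0790

p = -0.0790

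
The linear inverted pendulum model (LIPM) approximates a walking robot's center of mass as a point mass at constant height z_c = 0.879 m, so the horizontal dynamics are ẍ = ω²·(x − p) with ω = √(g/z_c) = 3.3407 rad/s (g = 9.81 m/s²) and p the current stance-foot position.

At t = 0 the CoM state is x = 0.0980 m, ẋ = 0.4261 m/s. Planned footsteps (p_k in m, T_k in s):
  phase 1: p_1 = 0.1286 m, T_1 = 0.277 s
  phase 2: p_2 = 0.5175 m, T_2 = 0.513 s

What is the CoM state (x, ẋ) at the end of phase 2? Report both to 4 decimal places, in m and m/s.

x = 0.0763, ẋ = -1.2020

phase 1: p=0.1286, T=0.277, ωT=0.925374, cosh=1.459597, sinh=1.063214; start (x,ẋ)=(0.098000, 0.426100) → end (x,ẋ)=(0.219547, 0.513247)
phase 2: p=0.5175, T=0.513, ωT=1.713779, cosh=2.865040, sinh=2.684856; start (x,ẋ)=(0.219547, 0.513247) → end (x,ẋ)=(0.076340, -1.201954)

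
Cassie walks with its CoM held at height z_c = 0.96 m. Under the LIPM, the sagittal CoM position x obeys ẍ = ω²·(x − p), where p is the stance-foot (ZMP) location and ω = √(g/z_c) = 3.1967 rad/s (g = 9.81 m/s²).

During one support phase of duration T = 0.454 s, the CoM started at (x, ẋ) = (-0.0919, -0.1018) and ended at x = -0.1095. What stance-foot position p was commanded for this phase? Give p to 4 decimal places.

ωT = 3.1967·0.454 = 1.451302; cosh(ωT) = 2.251466, sinh(ωT) = 2.017201
x(T) = p + (x₀−p)·cosh(ωT) + (ẋ₀/ω)·sinh(ωT) ⇒ p·(1 − cosh) = x(T) − x₀·cosh − (ẋ₀/ω)·sinh
numerator   = -0.1095 − (-0.0919)·2.251466 − (-0.1018/3.1967)·2.017201 = 0.161648
denominator = 1 − 2.251466 = -1.251466
p = 0.161648 / -1.251466 = -0.1292

p = -0.1292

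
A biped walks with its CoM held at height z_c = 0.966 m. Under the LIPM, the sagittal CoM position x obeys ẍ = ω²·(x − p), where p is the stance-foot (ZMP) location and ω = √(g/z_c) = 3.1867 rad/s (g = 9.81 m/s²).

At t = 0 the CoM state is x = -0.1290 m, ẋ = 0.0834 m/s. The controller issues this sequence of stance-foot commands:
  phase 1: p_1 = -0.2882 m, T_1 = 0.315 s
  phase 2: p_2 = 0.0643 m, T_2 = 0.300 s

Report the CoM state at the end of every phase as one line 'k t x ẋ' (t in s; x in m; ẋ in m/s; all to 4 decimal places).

phase 1: p=-0.2882, T=0.315, ωT=1.003810, cosh=1.547570, sinh=1.181090; start (x,ẋ)=(-0.129000, 0.083400) → end (x,ẋ)=(-0.010916, 0.728261)
phase 2: p=0.0643, T=0.300, ωT=0.956010, cosh=1.492860, sinh=1.108436; start (x,ẋ)=(-0.010916, 0.728261) → end (x,ẋ)=(0.205325, 0.821509)

1 0.3150 -0.0109 0.7283
2 0.6150 0.2053 0.8215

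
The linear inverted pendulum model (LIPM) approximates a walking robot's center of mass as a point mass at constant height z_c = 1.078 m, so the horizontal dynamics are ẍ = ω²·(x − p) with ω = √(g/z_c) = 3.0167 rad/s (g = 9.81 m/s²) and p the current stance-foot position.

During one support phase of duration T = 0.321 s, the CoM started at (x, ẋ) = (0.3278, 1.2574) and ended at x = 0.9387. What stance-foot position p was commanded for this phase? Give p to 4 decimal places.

p = 0.0492

ωT = 3.0167·0.321 = 0.968361; cosh(ωT) = 1.506664, sinh(ωT) = 1.126959
x(T) = p + (x₀−p)·cosh(ωT) + (ẋ₀/ω)·sinh(ωT) ⇒ p·(1 − cosh) = x(T) − x₀·cosh − (ẋ₀/ω)·sinh
numerator   = 0.9387 − (0.3278)·1.506664 − (1.2574/3.0167)·1.126959 = -0.024916
denominator = 1 − 1.506664 = -0.506664
p = -0.024916 / -0.506664 = 0.0492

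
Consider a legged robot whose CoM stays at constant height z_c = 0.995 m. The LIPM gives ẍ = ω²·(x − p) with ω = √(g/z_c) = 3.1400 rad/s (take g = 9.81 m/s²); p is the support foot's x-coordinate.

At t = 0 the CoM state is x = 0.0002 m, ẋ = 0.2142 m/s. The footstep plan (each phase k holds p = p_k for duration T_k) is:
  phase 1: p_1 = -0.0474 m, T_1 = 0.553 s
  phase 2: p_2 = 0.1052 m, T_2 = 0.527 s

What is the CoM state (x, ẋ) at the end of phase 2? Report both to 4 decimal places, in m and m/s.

x = 1.4110, ẋ = 4.1941

phase 1: p=-0.0474, T=0.553, ωT=1.736420, cosh=2.926567, sinh=2.750417; start (x,ẋ)=(0.000200, 0.214200) → end (x,ẋ)=(0.279529, 1.037959)
phase 2: p=0.1052, T=0.527, ωT=1.654780, cosh=2.711531, sinh=2.520397; start (x,ẋ)=(0.279529, 1.037959) → end (x,ẋ)=(1.411040, 4.194102)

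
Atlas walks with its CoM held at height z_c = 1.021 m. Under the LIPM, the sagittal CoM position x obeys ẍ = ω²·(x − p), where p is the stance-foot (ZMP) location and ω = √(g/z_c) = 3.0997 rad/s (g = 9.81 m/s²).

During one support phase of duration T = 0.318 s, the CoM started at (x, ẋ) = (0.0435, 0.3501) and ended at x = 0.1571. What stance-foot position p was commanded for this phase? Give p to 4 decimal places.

p = 0.0751

ωT = 3.0997·0.318 = 0.985705; cosh(ωT) = 1.526438, sinh(ωT) = 1.153262
x(T) = p + (x₀−p)·cosh(ωT) + (ẋ₀/ω)·sinh(ωT) ⇒ p·(1 − cosh) = x(T) − x₀·cosh − (ẋ₀/ω)·sinh
numerator   = 0.1571 − (0.0435)·1.526438 − (0.3501/3.0997)·1.153262 = -0.039557
denominator = 1 − 1.526438 = -0.526438
p = -0.039557 / -0.526438 = 0.0751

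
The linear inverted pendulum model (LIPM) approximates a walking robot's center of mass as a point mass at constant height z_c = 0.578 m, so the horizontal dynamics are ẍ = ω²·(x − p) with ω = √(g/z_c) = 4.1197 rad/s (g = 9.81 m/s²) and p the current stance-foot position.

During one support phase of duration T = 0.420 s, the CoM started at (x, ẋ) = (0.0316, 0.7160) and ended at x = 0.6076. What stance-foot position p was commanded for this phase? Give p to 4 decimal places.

p = -0.0213

ωT = 4.1197·0.420 = 1.730274; cosh(ωT) = 2.909718, sinh(ωT) = 2.732482
x(T) = p + (x₀−p)·cosh(ωT) + (ẋ₀/ω)·sinh(ωT) ⇒ p·(1 − cosh) = x(T) − x₀·cosh − (ẋ₀/ω)·sinh
numerator   = 0.6076 − (0.0316)·2.909718 − (0.7160/4.1197)·2.732482 = 0.040750
denominator = 1 − 2.909718 = -1.909718
p = 0.040750 / -1.909718 = -0.0213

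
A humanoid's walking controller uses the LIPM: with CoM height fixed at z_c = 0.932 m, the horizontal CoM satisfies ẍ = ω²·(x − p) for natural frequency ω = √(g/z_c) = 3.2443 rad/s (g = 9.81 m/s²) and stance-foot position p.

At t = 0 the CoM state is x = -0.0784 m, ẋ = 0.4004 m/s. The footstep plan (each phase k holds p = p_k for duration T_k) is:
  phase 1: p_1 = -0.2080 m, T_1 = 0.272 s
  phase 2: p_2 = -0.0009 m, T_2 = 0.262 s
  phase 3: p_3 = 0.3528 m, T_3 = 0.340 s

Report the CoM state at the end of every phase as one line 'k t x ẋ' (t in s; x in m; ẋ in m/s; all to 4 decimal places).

1 0.2720 0.0990 0.9878
2 0.5340 0.4285 1.6766
3 0.8740 1.1722 3.1334

phase 1: p=-0.2080, T=0.272, ωT=0.882450, cosh=1.415290, sinh=1.001522; start (x,ẋ)=(-0.078400, 0.400400) → end (x,ẋ)=(0.099026, 0.987784)
phase 2: p=-0.0009, T=0.262, ωT=0.850007, cosh=1.383537, sinh=0.956125; start (x,ẋ)=(0.099026, 0.987784) → end (x,ẋ)=(0.428460, 1.676601)
phase 3: p=0.3528, T=0.340, ωT=1.103062, cosh=1.672616, sinh=1.340763; start (x,ẋ)=(0.428460, 1.676601) → end (x,ẋ)=(1.172235, 3.133420)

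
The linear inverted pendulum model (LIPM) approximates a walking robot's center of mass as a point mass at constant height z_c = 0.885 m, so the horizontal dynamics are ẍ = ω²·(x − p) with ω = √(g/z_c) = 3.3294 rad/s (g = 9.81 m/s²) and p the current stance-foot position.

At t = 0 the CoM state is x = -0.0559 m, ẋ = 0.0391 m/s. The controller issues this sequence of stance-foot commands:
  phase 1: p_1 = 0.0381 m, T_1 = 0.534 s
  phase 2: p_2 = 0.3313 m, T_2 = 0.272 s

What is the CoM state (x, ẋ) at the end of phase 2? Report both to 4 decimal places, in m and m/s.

x = -0.6961, ẋ = -3.0020

phase 1: p=0.0381, T=0.534, ωT=1.777900, cosh=3.043204, sinh=2.874211; start (x,ẋ)=(-0.055900, 0.039100) → end (x,ẋ)=(-0.214207, -0.780534)
phase 2: p=0.3313, T=0.272, ωT=0.905597, cosh=1.438854, sinh=1.034554; start (x,ẋ)=(-0.214207, -0.780534) → end (x,ẋ)=(-0.696142, -3.002042)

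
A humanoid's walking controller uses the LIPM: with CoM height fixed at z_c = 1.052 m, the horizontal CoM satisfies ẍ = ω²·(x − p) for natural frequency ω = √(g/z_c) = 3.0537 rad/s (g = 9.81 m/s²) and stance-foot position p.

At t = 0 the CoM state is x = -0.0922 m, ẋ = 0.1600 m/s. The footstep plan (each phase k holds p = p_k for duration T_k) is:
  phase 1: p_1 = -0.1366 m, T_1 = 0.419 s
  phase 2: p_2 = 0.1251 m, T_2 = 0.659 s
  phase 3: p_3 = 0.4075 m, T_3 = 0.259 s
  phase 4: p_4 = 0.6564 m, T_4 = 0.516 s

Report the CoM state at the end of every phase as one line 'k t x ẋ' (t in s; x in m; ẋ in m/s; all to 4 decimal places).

phase 1: p=-0.1366, T=0.419, ωT=1.279500, cosh=1.936510, sinh=1.658333; start (x,ẋ)=(-0.092200, 0.160000) → end (x,ẋ)=(0.036270, 0.534685)
phase 2: p=0.1251, T=0.659, ωT=2.012388, cosh=3.807416, sinh=3.673747; start (x,ẋ)=(0.036270, 0.534685) → end (x,ẋ)=(0.430140, 1.039231)
phase 3: p=0.4075, T=0.259, ωT=0.790908, cosh=1.329416, sinh=0.875983; start (x,ẋ)=(0.430140, 1.039231) → end (x,ẋ)=(0.735711, 1.442131)
phase 4: p=0.6564, T=0.516, ωT=1.575709, cosh=2.520515, sinh=2.313654; start (x,ẋ)=(0.735711, 1.442131) → end (x,ẋ)=(1.948944, 4.195263)

1 0.4190 0.0363 0.5347
2 1.0780 0.4301 1.0392
3 1.3370 0.7357 1.4421
4 1.8530 1.9489 4.1953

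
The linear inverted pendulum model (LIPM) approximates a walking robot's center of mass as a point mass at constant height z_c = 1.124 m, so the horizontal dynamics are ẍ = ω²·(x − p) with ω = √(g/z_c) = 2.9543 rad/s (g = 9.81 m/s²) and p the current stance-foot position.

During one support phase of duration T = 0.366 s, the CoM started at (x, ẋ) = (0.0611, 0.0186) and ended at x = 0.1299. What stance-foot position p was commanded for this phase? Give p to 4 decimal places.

p = -0.0330

ωT = 2.9543·0.366 = 1.081274; cosh(ωT) = 1.643798, sinh(ωT) = 1.304635
x(T) = p + (x₀−p)·cosh(ωT) + (ẋ₀/ω)·sinh(ωT) ⇒ p·(1 − cosh) = x(T) − x₀·cosh − (ẋ₀/ω)·sinh
numerator   = 0.1299 − (0.0611)·1.643798 − (0.0186/2.9543)·1.304635 = 0.021250
denominator = 1 − 1.643798 = -0.643798
p = 0.021250 / -0.643798 = -0.0330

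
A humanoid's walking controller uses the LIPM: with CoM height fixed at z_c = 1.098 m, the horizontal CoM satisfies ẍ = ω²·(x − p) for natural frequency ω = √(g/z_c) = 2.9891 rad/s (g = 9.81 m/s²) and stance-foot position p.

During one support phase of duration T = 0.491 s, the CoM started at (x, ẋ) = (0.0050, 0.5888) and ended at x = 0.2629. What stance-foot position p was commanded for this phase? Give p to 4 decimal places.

ωT = 2.9891·0.491 = 1.467648; cosh(ωT) = 2.284743, sinh(ωT) = 2.054276
x(T) = p + (x₀−p)·cosh(ωT) + (ẋ₀/ω)·sinh(ωT) ⇒ p·(1 − cosh) = x(T) − x₀·cosh − (ẋ₀/ω)·sinh
numerator   = 0.2629 − (0.0050)·2.284743 − (0.5888/2.9891)·2.054276 = -0.153180
denominator = 1 − 2.284743 = -1.284743
p = -0.153180 / -1.284743 = 0.1192

p = 0.1192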